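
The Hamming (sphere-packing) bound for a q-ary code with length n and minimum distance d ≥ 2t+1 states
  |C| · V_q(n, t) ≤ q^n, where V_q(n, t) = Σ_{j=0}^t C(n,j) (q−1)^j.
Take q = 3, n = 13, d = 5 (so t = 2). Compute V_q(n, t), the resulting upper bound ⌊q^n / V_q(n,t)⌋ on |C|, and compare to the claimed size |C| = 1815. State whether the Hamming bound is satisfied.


V_q(n, t) = 339, q^n = 1594323, Hamming bound = 4703, |C| = 1815 ≤ bound (satisfied).

Step 1: Compute V_q(n, t) = Σ_{j=0}^2 C(n, j) (q−1)^j.
  j = 0: C(13,0)·(2)^0 = 1·1 = 1.
  j = 1: C(13,1)·(2)^1 = 13·2 = 26.
  j = 2: C(13,2)·(2)^2 = 78·4 = 312.
  V_q(n, t) = 1 + 26 + 312 = 339.
Step 2: q^n = 3^13 = 1594323.
Step 3: Hamming bound ⌊q^n / V_q(n,t)⌋ = ⌊1594323/339⌋ = 4703.
Step 4: Compare |C| = 1815 to 4703: satisfied.
The claimed |C| lies below the Hamming bound.


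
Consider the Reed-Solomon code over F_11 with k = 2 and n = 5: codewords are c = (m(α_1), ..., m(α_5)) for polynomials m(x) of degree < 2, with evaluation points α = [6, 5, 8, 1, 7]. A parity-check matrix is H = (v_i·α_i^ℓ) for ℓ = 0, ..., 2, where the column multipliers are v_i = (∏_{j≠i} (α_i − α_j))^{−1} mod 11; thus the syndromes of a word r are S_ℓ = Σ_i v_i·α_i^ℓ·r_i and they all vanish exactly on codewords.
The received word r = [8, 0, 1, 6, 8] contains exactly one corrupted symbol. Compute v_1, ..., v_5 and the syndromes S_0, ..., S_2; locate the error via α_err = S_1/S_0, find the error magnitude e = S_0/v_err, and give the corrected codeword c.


S = (7, 9, 10), error at position 1, error magnitude e = 4, c = [4, 0, 1, 6, 8].

Step 1: column multipliers v_i = (∏_{j≠i}(α_i − α_j))^{−1} mod 11.
  i = 1 (α = 6): (6−5)(6−8)(6−1)(6−7) = 1·(−2)·5·(−1) = 10 ≡ 10, so v_1 = 10^{−1} = 10 (mod 11).
  i = 2 (α = 5): (5−6)(5−8)(5−1)(5−7) = (−1)·(−3)·4·(−2) = −24 ≡ 9, so v_2 = 9^{−1} = 5 (mod 11).
  i = 3 (α = 8): (8−6)(8−5)(8−1)(8−7) = 2·3·7·1 = 42 ≡ 9, so v_3 = 9^{−1} = 5 (mod 11).
  i = 4 (α = 1): (1−6)(1−5)(1−8)(1−7) = (−5)·(−4)·(−7)·(−6) = 840 ≡ 4, so v_4 = 4^{−1} = 3 (mod 11).
  i = 5 (α = 7): (7−6)(7−5)(7−8)(7−1) = 1·2·(−1)·6 = −12 ≡ 10, so v_5 = 10^{−1} = 10 (mod 11).
  v = [10, 5, 5, 3, 10].
Step 2: syndromes of r = [8, 0, 1, 6, 8] (all sums mod 11).
  S_0 = Σ v_i r_i = 10·8 + 5·0 + 5·1 + 3·6 + 10·8 = 183 ≡ 7.
  S_1 = Σ v_i α_i r_i = 10·6·8 + 5·5·0 + 5·8·1 + 3·1·6 + 10·7·8 = 1098 ≡ 9.
  α_i^2 mod 11 = [3, 3, 9, 1, 5].
  S_2 = Σ v_i α_i^2 r_i = 10·3·8 + 5·3·0 + 5·9·1 + 3·1·6 + 10·5·8 = 703 ≡ 10.
  S = (7, 9, 10) ≠ 0, so r is not a codeword (an error is present).
Step 3: locate the error. For a single error e at position i, S_ℓ = v_i·e·α_i^ℓ, so α_err = S_1/S_0.
  S_0^{−1} = 7^{−1} = 8 (mod 11), so α_err = 9·8 = 72 ≡ 6 = α_1. Error position i = 1.
  Consistency check: S_2/S_1 = 10·5 = 50 ≡ 6 = α_err ✓ (single-error assumption holds).
Step 4: error magnitude e = S_0/v_1 = S_0·∏_{j≠1}(α_1 − α_j) = 7·10 = 70 ≡ 4 (mod 11).
Step 5: correct position 1: c_1 = r_1 − e = 8 − 4 ≡ 4 (mod 11). Hence c = [4, 0, 1, 6, 8].
  Check: interpolating c through the α_i gives m(x) = 2 + 4·x (degree < 2) with m(α_i) = c_i for every i, so c is indeed a codeword.


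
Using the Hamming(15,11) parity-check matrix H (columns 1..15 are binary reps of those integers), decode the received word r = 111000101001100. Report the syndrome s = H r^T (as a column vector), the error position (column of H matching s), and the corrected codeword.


s = (1, 1, 1, 1)^T, error position = 15, corrected codeword c = 111000101001101

Compute s = H r^T mod 2 one row at a time:
  s_1 = 0 + 1 + 0 + 0 + 1 + 1 + 0 + 0 = 3 ≡ 1 (mod 2).
  s_2 = 0 + 0 + 0 + 1 + 1 + 1 + 0 + 0 = 3 ≡ 1 (mod 2).
  s_3 = 1 + 1 + 0 + 1 + 0 + 0 + 0 + 0 = 3 ≡ 1 (mod 2).
  s_4 = 1 + 1 + 0 + 1 + 1 + 0 + 1 + 0 = 5 ≡ 1 (mod 2).
s = (1, 1, 1, 1)^T — this equals column 15 of H (binary 1111), so error is at position 15.
Correct: flip bit 15 of r = 111000101001100 to get c = 111000101001101.


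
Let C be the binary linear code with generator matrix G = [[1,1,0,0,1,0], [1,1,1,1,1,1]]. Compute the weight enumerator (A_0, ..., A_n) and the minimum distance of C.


Weight distribution: A_0 = 1, A_3 = 2, A_6 = 1. Minimum distance d = 3.

Enumerate all 2^2 = 4 messages m ∈ F_2^2.
For each, compute codeword c = mG in F_2^6, then tally its weight.
  m = 00 → c = 000000, weight = 0.
  m = 10 → c = 110010, weight = 3.
  m = 01 → c = 111111, weight = 6.
  m = 11 → c = 001101, weight = 3.
Tally weights:
  weight 0: 1 codewords.
  weight 3: 2 codewords.
  weight 6: 1 codewords.
Minimum distance d = smallest w > 0 with A_w > 0 = 3.
Sanity: Σ A_w = 4 = 2^2 = 4 ✓.


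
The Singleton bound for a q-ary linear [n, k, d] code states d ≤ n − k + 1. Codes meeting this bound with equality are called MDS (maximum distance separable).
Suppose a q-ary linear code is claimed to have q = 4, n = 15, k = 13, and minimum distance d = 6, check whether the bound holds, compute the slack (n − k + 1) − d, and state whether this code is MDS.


Singleton RHS = n − k + 1 = 3, slack = -3, bound violated (no such code; not MDS).

Singleton bound: d ≤ n − k + 1.
Here n = 15, k = 13, so n − k + 1 = 3.
Given d = 6, check d ≤ 3: NO.
Slack = (n − k + 1) − d = -3.
The slack is negative: d = 6 exceeds n − k + 1 = 3 by 3, so the Singleton bound is violated and no linear [15, 13, 6]_4 code can exist. In particular it is not MDS (MDS requires d = n − k + 1 exactly).
Description: the claimed parameters are [15, 13, 6]_4; such a code would be impossible (violates the Singleton bound).


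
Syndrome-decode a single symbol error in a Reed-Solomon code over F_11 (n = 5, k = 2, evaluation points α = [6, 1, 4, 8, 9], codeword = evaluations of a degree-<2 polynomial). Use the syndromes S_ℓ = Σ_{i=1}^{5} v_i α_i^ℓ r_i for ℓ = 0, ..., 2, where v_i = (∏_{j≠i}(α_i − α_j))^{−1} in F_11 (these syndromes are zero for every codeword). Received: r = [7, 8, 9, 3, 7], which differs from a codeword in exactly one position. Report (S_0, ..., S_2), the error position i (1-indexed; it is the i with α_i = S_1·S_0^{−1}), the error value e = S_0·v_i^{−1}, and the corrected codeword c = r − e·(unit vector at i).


S = (9, 10, 5), error at position 1, error magnitude e = 1, c = [6, 8, 9, 3, 7].

Step 1: column multipliers v_i = (∏_{j≠i}(α_i − α_j))^{−1} mod 11.
  i = 1 (α = 6): (6−1)(6−4)(6−8)(6−9) = 5·2·(−2)·(−3) = 60 ≡ 5, so v_1 = 5^{−1} = 9 (mod 11).
  i = 2 (α = 1): (1−6)(1−4)(1−8)(1−9) = (−5)·(−3)·(−7)·(−8) = 840 ≡ 4, so v_2 = 4^{−1} = 3 (mod 11).
  i = 3 (α = 4): (4−6)(4−1)(4−8)(4−9) = (−2)·3·(−4)·(−5) = −120 ≡ 1, so v_3 = 1^{−1} = 1 (mod 11).
  i = 4 (α = 8): (8−6)(8−1)(8−4)(8−9) = 2·7·4·(−1) = −56 ≡ 10, so v_4 = 10^{−1} = 10 (mod 11).
  i = 5 (α = 9): (9−6)(9−1)(9−4)(9−8) = 3·8·5·1 = 120 ≡ 10, so v_5 = 10^{−1} = 10 (mod 11).
  v = [9, 3, 1, 10, 10].
Step 2: syndromes of r = [7, 8, 9, 3, 7] (all sums mod 11).
  S_0 = Σ v_i r_i = 9·7 + 3·8 + 1·9 + 10·3 + 10·7 = 196 ≡ 9.
  S_1 = Σ v_i α_i r_i = 9·6·7 + 3·1·8 + 1·4·9 + 10·8·3 + 10·9·7 = 1308 ≡ 10.
  α_i^2 mod 11 = [3, 1, 5, 9, 4].
  S_2 = Σ v_i α_i^2 r_i = 9·3·7 + 3·1·8 + 1·5·9 + 10·9·3 + 10·4·7 = 808 ≡ 5.
  S = (9, 10, 5) ≠ 0, so r is not a codeword (an error is present).
Step 3: locate the error. For a single error e at position i, S_ℓ = v_i·e·α_i^ℓ, so α_err = S_1/S_0.
  S_0^{−1} = 9^{−1} = 5 (mod 11), so α_err = 10·5 = 50 ≡ 6 = α_1. Error position i = 1.
  Consistency check: S_2/S_1 = 5·10 = 50 ≡ 6 = α_err ✓ (single-error assumption holds).
Step 4: error magnitude e = S_0/v_1 = S_0·∏_{j≠1}(α_1 − α_j) = 9·5 = 45 ≡ 1 (mod 11).
Step 5: correct position 1: c_1 = r_1 − e = 7 − 1 ≡ 6 (mod 11). Hence c = [6, 8, 9, 3, 7].
  Check: interpolating c through the α_i gives m(x) = 4 + 4·x (degree < 2) with m(α_i) = c_i for every i, so c is indeed a codeword.


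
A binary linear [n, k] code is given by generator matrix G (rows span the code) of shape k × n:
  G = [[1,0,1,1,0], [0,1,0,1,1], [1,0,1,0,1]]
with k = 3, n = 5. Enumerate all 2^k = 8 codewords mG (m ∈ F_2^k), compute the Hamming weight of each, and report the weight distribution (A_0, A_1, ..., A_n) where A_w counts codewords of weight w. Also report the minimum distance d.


Weight distribution: A_0 = 1, A_1 = 1, A_2 = 1, A_3 = 3, A_4 = 2. Minimum distance d = 1.

Enumerate all 2^3 = 8 messages m ∈ F_2^3.
For each, compute codeword c = mG in F_2^5, then tally its weight.
  m = 000 → c = 00000, weight = 0.
  m = 100 → c = 10110, weight = 3.
  m = 010 → c = 01011, weight = 3.
  m = 110 → c = 11101, weight = 4.
  m = 001 → c = 10101, weight = 3.
  m = 101 → c = 00011, weight = 2.
  m = 011 → c = 11110, weight = 4.
  m = 111 → c = 01000, weight = 1.
Tally weights:
  weight 0: 1 codewords.
  weight 1: 1 codewords.
  weight 2: 1 codewords.
  weight 3: 3 codewords.
  weight 4: 2 codewords.
Minimum distance d = smallest w > 0 with A_w > 0 = 1.
Sanity: Σ A_w = 8 = 2^3 = 8 ✓.


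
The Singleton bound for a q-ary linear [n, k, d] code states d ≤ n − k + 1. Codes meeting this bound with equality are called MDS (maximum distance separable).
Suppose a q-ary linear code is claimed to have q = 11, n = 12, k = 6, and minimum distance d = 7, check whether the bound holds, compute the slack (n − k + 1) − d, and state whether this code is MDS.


Singleton RHS = n − k + 1 = 7, slack = 0, bound satisfied, MDS.

Singleton bound: d ≤ n − k + 1.
Here n = 12, k = 6, so n − k + 1 = 7.
Given d = 7, check d ≤ 7: YES.
Slack = (n − k + 1) − d = 0.
The code is MDS (slack = 0).
Description: the claimed parameters are [12, 6, 7]_11; such a code would be MDS (meets Singleton bound).


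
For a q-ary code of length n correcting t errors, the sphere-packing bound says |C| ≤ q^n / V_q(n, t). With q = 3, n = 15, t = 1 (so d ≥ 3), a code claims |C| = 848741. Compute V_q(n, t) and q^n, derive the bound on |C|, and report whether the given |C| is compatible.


V_q(n, t) = 31, q^n = 14348907, Hamming bound = 462867, |C| = 848741 > bound (violated).

Step 1: Compute V_q(n, t) = Σ_{j=0}^1 C(n, j) (q−1)^j.
  j = 0: C(15,0)·(2)^0 = 1·1 = 1.
  j = 1: C(15,1)·(2)^1 = 15·2 = 30.
  V_q(n, t) = 1 + 30 = 31.
Step 2: q^n = 3^15 = 14348907.
Step 3: Hamming bound ⌊q^n / V_q(n,t)⌋ = ⌊14348907/31⌋ = 462867.
Step 4: Compare |C| = 848741 to 462867: violated.
The claimed |C| lies above the Hamming bound, so no 3-ary code of length 15 with d ≥ 3 can have 848741 codewords.


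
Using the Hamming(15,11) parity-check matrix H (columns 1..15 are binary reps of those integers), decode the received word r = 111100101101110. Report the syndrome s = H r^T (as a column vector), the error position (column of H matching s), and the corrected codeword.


s = (1, 1, 1, 1)^T, error position = 15, corrected codeword c = 111100101101111

Compute s = H r^T mod 2 one row at a time:
  s_1 = 0 + 1 + 1 + 0 + 1 + 1 + 1 + 0 = 5 ≡ 1 (mod 2).
  s_2 = 1 + 0 + 0 + 1 + 1 + 1 + 1 + 0 = 5 ≡ 1 (mod 2).
  s_3 = 1 + 1 + 0 + 1 + 1 + 0 + 1 + 0 = 5 ≡ 1 (mod 2).
  s_4 = 1 + 1 + 0 + 1 + 1 + 0 + 1 + 0 = 5 ≡ 1 (mod 2).
s = (1, 1, 1, 1)^T — this equals column 15 of H (binary 1111), so error is at position 15.
Correct: flip bit 15 of r = 111100101101110 to get c = 111100101101111.


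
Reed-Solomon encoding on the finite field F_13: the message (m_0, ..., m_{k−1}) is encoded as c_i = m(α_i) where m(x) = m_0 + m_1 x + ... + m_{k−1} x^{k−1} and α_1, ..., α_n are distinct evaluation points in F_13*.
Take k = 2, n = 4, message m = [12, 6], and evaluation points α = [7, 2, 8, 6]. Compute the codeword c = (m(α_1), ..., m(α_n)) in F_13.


c = [2, 11, 8, 9]

Message polynomial: m(x) = 12 + 6·x (mod 13).
For each evaluation point α_i, compute m(α_i) mod 13:
  α_1 = 7: Horner steps 6 → 2, so m(7) = 2.
  α_2 = 2: Horner steps 6 → 11, so m(2) = 11.
  α_3 = 8: Horner steps 6 → 8, so m(8) = 8.
  α_4 = 6: Horner steps 6 → 9, so m(6) = 9.
Codeword c = [2, 11, 8, 9] ∈ F_13^4.


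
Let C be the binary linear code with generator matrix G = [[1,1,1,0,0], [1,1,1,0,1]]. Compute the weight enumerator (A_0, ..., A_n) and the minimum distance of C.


Weight distribution: A_0 = 1, A_1 = 1, A_3 = 1, A_4 = 1. Minimum distance d = 1.

Enumerate all 2^2 = 4 messages m ∈ F_2^2.
For each, compute codeword c = mG in F_2^5, then tally its weight.
  m = 00 → c = 00000, weight = 0.
  m = 10 → c = 11100, weight = 3.
  m = 01 → c = 11101, weight = 4.
  m = 11 → c = 00001, weight = 1.
Tally weights:
  weight 0: 1 codewords.
  weight 1: 1 codewords.
  weight 3: 1 codewords.
  weight 4: 1 codewords.
Minimum distance d = smallest w > 0 with A_w > 0 = 1.
Sanity: Σ A_w = 4 = 2^2 = 4 ✓.


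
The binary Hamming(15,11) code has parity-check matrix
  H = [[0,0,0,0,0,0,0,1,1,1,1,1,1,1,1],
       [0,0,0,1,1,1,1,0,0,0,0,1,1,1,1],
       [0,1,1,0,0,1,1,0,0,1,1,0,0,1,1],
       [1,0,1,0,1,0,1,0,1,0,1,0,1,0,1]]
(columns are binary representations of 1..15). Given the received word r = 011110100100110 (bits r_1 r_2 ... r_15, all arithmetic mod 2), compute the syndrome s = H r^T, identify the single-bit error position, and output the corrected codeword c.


s = (1, 1, 1, 0)^T, error position = 14, corrected codeword c = 011110100100100

Compute s = H r^T mod 2 one row at a time:
  s_1 = 0 + 0 + 1 + 0 + 0 + 1 + 1 + 0 = 3 ≡ 1 (mod 2).
  s_2 = 1 + 1 + 0 + 1 + 0 + 1 + 1 + 0 = 5 ≡ 1 (mod 2).
  s_3 = 1 + 1 + 0 + 1 + 1 + 0 + 1 + 0 = 5 ≡ 1 (mod 2).
  s_4 = 0 + 1 + 1 + 1 + 0 + 0 + 1 + 0 = 4 ≡ 0 (mod 2).
s = (1, 1, 1, 0)^T — this equals column 14 of H (binary 1110), so error is at position 14.
Correct: flip bit 14 of r = 011110100100110 to get c = 011110100100100.


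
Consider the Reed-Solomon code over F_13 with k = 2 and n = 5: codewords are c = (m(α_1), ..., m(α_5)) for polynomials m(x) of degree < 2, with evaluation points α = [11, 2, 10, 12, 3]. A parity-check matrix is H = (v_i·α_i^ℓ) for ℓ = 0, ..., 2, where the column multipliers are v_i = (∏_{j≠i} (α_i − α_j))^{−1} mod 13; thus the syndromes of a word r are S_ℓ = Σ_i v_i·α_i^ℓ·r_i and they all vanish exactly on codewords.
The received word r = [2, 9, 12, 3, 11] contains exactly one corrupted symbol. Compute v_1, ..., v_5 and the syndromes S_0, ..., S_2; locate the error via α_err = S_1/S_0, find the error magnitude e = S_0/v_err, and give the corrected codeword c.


S = (11, 4, 5), error at position 1, error magnitude e = 1, c = [1, 9, 12, 3, 11].

Step 1: column multipliers v_i = (∏_{j≠i}(α_i − α_j))^{−1} mod 13.
  i = 1 (α = 11): (11−2)(11−10)(11−12)(11−3) = 9·1·(−1)·8 = −72 ≡ 6, so v_1 = 6^{−1} = 11 (mod 13).
  i = 2 (α = 2): (2−11)(2−10)(2−12)(2−3) = (−9)·(−8)·(−10)·(−1) = 720 ≡ 5, so v_2 = 5^{−1} = 8 (mod 13).
  i = 3 (α = 10): (10−11)(10−2)(10−12)(10−3) = (−1)·8·(−2)·7 = 112 ≡ 8, so v_3 = 8^{−1} = 5 (mod 13).
  i = 4 (α = 12): (12−11)(12−2)(12−10)(12−3) = 1·10·2·9 = 180 ≡ 11, so v_4 = 11^{−1} = 6 (mod 13).
  i = 5 (α = 3): (3−11)(3−2)(3−10)(3−12) = (−8)·1·(−7)·(−9) = −504 ≡ 3, so v_5 = 3^{−1} = 9 (mod 13).
  v = [11, 8, 5, 6, 9].
Step 2: syndromes of r = [2, 9, 12, 3, 11] (all sums mod 13).
  S_0 = Σ v_i r_i = 11·2 + 8·9 + 5·12 + 6·3 + 9·11 = 271 ≡ 11.
  S_1 = Σ v_i α_i r_i = 11·11·2 + 8·2·9 + 5·10·12 + 6·12·3 + 9·3·11 = 1499 ≡ 4.
  α_i^2 mod 13 = [4, 4, 9, 1, 9].
  S_2 = Σ v_i α_i^2 r_i = 11·4·2 + 8·4·9 + 5·9·12 + 6·1·3 + 9·9·11 = 1825 ≡ 5.
  S = (11, 4, 5) ≠ 0, so r is not a codeword (an error is present).
Step 3: locate the error. For a single error e at position i, S_ℓ = v_i·e·α_i^ℓ, so α_err = S_1/S_0.
  S_0^{−1} = 11^{−1} = 6 (mod 13), so α_err = 4·6 = 24 ≡ 11 = α_1. Error position i = 1.
  Consistency check: S_2/S_1 = 5·10 = 50 ≡ 11 = α_err ✓ (single-error assumption holds).
Step 4: error magnitude e = S_0/v_1 = S_0·∏_{j≠1}(α_1 − α_j) = 11·6 = 66 ≡ 1 (mod 13).
Step 5: correct position 1: c_1 = r_1 − e = 2 − 1 ≡ 1 (mod 13). Hence c = [1, 9, 12, 3, 11].
  Check: interpolating c through the α_i gives m(x) = 5 + 2·x (degree < 2) with m(α_i) = c_i for every i, so c is indeed a codeword.


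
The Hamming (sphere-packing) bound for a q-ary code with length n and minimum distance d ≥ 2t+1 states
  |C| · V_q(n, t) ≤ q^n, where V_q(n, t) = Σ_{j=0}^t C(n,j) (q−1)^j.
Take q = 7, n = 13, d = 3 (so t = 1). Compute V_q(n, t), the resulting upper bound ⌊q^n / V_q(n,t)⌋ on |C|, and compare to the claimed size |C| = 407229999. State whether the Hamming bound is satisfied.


V_q(n, t) = 79, q^n = 96889010407, Hamming bound = 1226443169, |C| = 407229999 ≤ bound (satisfied).

Step 1: Compute V_q(n, t) = Σ_{j=0}^1 C(n, j) (q−1)^j.
  j = 0: C(13,0)·(6)^0 = 1·1 = 1.
  j = 1: C(13,1)·(6)^1 = 13·6 = 78.
  V_q(n, t) = 1 + 78 = 79.
Step 2: q^n = 7^13 = 96889010407.
Step 3: Hamming bound ⌊q^n / V_q(n,t)⌋ = ⌊96889010407/79⌋ = 1226443169.
Step 4: Compare |C| = 407229999 to 1226443169: satisfied.
The claimed |C| lies below the Hamming bound.


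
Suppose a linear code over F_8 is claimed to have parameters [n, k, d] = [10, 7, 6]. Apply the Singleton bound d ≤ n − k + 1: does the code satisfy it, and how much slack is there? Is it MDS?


Singleton RHS = n − k + 1 = 4, slack = -2, bound violated (no such code; not MDS).

Singleton bound: d ≤ n − k + 1.
Here n = 10, k = 7, so n − k + 1 = 4.
Given d = 6, check d ≤ 4: NO.
Slack = (n − k + 1) − d = -2.
The slack is negative: d = 6 exceeds n − k + 1 = 4 by 2, so the Singleton bound is violated and no linear [10, 7, 6]_8 code can exist. In particular it is not MDS (MDS requires d = n − k + 1 exactly).
Description: the claimed parameters are [10, 7, 6]_8; such a code would be impossible (violates the Singleton bound).


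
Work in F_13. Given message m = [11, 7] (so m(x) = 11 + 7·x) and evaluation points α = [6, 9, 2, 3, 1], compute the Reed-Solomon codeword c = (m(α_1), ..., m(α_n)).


c = [1, 9, 12, 6, 5]

Message polynomial: m(x) = 11 + 7·x (mod 13).
For each evaluation point α_i, compute m(α_i) mod 13:
  α_1 = 6: Horner steps 7 → 1, so m(6) = 1.
  α_2 = 9: Horner steps 7 → 9, so m(9) = 9.
  α_3 = 2: Horner steps 7 → 12, so m(2) = 12.
  α_4 = 3: Horner steps 7 → 6, so m(3) = 6.
  α_5 = 1: Horner steps 7 → 5, so m(1) = 5.
Codeword c = [1, 9, 12, 6, 5] ∈ F_13^5.


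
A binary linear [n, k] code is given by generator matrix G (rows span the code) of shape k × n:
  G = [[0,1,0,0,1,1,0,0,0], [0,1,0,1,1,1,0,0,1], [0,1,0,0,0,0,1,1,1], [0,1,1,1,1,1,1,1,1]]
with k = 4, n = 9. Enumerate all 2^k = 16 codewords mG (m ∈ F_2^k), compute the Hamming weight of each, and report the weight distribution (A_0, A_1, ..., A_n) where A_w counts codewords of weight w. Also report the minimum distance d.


Weight distribution: A_0 = 1, A_2 = 1, A_3 = 4, A_4 = 4, A_5 = 4, A_6 = 1, A_8 = 1. Minimum distance d = 2.

Enumerate all 2^4 = 16 messages m ∈ F_2^4.
For each, compute codeword c = mG in F_2^9, then tally its weight.
  m = 0000 → c = 000000000, weight = 0.
  m = 1000 → c = 010011000, weight = 3.
  m = 0100 → c = 010111001, weight = 5.
  m = 1100 → c = 000100001, weight = 2.
  m = 0010 → c = 010000111, weight = 4.
  m = 1010 → c = 000011111, weight = 5.
  m = 0110 → c = 000111110, weight = 5.
  m = 1110 → c = 010100110, weight = 4.
  m = 0001 → c = 011111111, weight = 8.
  m = 1001 → c = 001100111, weight = 5.
  m = 0101 → c = 001000110, weight = 3.
  m = 1101 → c = 011011110, weight = 6.
  m = 0011 → c = 001111000, weight = 4.
  m = 1011 → c = 011100000, weight = 3.
  m = 0111 → c = 011000001, weight = 3.
  m = 1111 → c = 001011001, weight = 4.
Tally weights:
  weight 0: 1 codewords.
  weight 2: 1 codewords.
  weight 3: 4 codewords.
  weight 4: 4 codewords.
  weight 5: 4 codewords.
  weight 6: 1 codewords.
  weight 8: 1 codewords.
Minimum distance d = smallest w > 0 with A_w > 0 = 2.
Sanity: Σ A_w = 16 = 2^4 = 16 ✓.


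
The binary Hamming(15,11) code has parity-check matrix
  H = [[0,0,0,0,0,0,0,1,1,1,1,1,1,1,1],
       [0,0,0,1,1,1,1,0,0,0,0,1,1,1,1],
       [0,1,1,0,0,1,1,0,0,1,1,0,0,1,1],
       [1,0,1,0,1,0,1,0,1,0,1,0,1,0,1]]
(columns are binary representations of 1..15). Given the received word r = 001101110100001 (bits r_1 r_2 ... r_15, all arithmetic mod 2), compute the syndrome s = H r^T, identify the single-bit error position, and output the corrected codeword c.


s = (1, 0, 1, 1)^T, error position = 11, corrected codeword c = 001101110110001

Compute s = H r^T mod 2 one row at a time:
  s_1 = 1 + 0 + 1 + 0 + 0 + 0 + 0 + 1 = 3 ≡ 1 (mod 2).
  s_2 = 1 + 0 + 1 + 1 + 0 + 0 + 0 + 1 = 4 ≡ 0 (mod 2).
  s_3 = 0 + 1 + 1 + 1 + 1 + 0 + 0 + 1 = 5 ≡ 1 (mod 2).
  s_4 = 0 + 1 + 0 + 1 + 0 + 0 + 0 + 1 = 3 ≡ 1 (mod 2).
s = (1, 0, 1, 1)^T — this equals column 11 of H (binary 1011), so error is at position 11.
Correct: flip bit 11 of r = 001101110100001 to get c = 001101110110001.


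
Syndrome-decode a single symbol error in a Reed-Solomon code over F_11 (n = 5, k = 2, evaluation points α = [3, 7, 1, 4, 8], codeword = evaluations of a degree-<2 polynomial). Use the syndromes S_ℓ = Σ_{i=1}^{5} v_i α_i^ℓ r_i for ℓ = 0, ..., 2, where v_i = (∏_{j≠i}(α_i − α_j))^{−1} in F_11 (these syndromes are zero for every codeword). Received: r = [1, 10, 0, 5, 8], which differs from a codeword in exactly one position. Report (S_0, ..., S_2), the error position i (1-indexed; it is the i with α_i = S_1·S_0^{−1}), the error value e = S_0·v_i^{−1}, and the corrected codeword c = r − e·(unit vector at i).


S = (4, 1, 3), error at position 1, error magnitude e = 5, c = [7, 10, 0, 5, 8].

Step 1: column multipliers v_i = (∏_{j≠i}(α_i − α_j))^{−1} mod 11.
  i = 1 (α = 3): (3−7)(3−1)(3−4)(3−8) = (−4)·2·(−1)·(−5) = −40 ≡ 4, so v_1 = 4^{−1} = 3 (mod 11).
  i = 2 (α = 7): (7−3)(7−1)(7−4)(7−8) = 4·6·3·(−1) = −72 ≡ 5, so v_2 = 5^{−1} = 9 (mod 11).
  i = 3 (α = 1): (1−3)(1−7)(1−4)(1−8) = (−2)·(−6)·(−3)·(−7) = 252 ≡ 10, so v_3 = 10^{−1} = 10 (mod 11).
  i = 4 (α = 4): (4−3)(4−7)(4−1)(4−8) = 1·(−3)·3·(−4) = 36 ≡ 3, so v_4 = 3^{−1} = 4 (mod 11).
  i = 5 (α = 8): (8−3)(8−7)(8−1)(8−4) = 5·1·7·4 = 140 ≡ 8, so v_5 = 8^{−1} = 7 (mod 11).
  v = [3, 9, 10, 4, 7].
Step 2: syndromes of r = [1, 10, 0, 5, 8] (all sums mod 11).
  S_0 = Σ v_i r_i = 3·1 + 9·10 + 10·0 + 4·5 + 7·8 = 169 ≡ 4.
  S_1 = Σ v_i α_i r_i = 3·3·1 + 9·7·10 + 10·1·0 + 4·4·5 + 7·8·8 = 1167 ≡ 1.
  α_i^2 mod 11 = [9, 5, 1, 5, 9].
  S_2 = Σ v_i α_i^2 r_i = 3·9·1 + 9·5·10 + 10·1·0 + 4·5·5 + 7·9·8 = 1081 ≡ 3.
  S = (4, 1, 3) ≠ 0, so r is not a codeword (an error is present).
Step 3: locate the error. For a single error e at position i, S_ℓ = v_i·e·α_i^ℓ, so α_err = S_1/S_0.
  S_0^{−1} = 4^{−1} = 3 (mod 11), so α_err = 1·3 = 3 ≡ 3 = α_1. Error position i = 1.
  Consistency check: S_2/S_1 = 3·1 = 3 ≡ 3 = α_err ✓ (single-error assumption holds).
Step 4: error magnitude e = S_0/v_1 = S_0·∏_{j≠1}(α_1 − α_j) = 4·4 = 16 ≡ 5 (mod 11).
Step 5: correct position 1: c_1 = r_1 − e = 1 − 5 ≡ 7 (mod 11). Hence c = [7, 10, 0, 5, 8].
  Check: interpolating c through the α_i gives m(x) = 2 + 9·x (degree < 2) with m(α_i) = c_i for every i, so c is indeed a codeword.


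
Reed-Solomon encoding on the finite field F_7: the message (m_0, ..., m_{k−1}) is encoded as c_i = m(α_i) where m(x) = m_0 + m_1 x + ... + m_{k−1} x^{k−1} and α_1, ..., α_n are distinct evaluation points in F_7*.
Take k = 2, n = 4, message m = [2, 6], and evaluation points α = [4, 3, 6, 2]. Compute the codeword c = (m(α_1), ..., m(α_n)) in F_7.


c = [5, 6, 3, 0]

Message polynomial: m(x) = 2 + 6·x (mod 7).
For each evaluation point α_i, compute m(α_i) mod 7:
  α_1 = 4: Horner steps 6 → 5, so m(4) = 5.
  α_2 = 3: Horner steps 6 → 6, so m(3) = 6.
  α_3 = 6: Horner steps 6 → 3, so m(6) = 3.
  α_4 = 2: Horner steps 6 → 0, so m(2) = 0.
Codeword c = [5, 6, 3, 0] ∈ F_7^4.


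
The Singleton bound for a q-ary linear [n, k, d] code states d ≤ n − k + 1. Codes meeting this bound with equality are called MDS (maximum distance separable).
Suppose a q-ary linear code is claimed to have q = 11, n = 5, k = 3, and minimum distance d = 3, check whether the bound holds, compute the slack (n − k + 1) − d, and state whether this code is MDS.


Singleton RHS = n − k + 1 = 3, slack = 0, bound satisfied, MDS.

Singleton bound: d ≤ n − k + 1.
Here n = 5, k = 3, so n − k + 1 = 3.
Given d = 3, check d ≤ 3: YES.
Slack = (n − k + 1) − d = 0.
The code is MDS (slack = 0).
Description: the claimed parameters are [5, 3, 3]_11; such a code would be MDS (meets Singleton bound).


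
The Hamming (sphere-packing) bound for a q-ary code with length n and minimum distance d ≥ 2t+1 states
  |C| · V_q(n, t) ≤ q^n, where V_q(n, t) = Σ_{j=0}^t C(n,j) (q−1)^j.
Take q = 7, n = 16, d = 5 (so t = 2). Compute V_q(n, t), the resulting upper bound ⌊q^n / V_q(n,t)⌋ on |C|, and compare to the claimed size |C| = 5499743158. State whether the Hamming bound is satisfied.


V_q(n, t) = 4417, q^n = 33232930569601, Hamming bound = 7523869270, |C| = 5499743158 ≤ bound (satisfied).

Step 1: Compute V_q(n, t) = Σ_{j=0}^2 C(n, j) (q−1)^j.
  j = 0: C(16,0)·(6)^0 = 1·1 = 1.
  j = 1: C(16,1)·(6)^1 = 16·6 = 96.
  j = 2: C(16,2)·(6)^2 = 120·36 = 4320.
  V_q(n, t) = 1 + 96 + 4320 = 4417.
Step 2: q^n = 7^16 = 33232930569601.
Step 3: Hamming bound ⌊q^n / V_q(n,t)⌋ = ⌊33232930569601/4417⌋ = 7523869270.
Step 4: Compare |C| = 5499743158 to 7523869270: satisfied.
The claimed |C| lies below the Hamming bound.


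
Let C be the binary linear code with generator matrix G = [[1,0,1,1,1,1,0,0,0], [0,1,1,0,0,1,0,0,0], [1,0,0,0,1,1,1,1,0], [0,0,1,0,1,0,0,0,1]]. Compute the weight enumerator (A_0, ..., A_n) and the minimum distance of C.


Weight distribution: A_0 = 1, A_3 = 2, A_4 = 4, A_5 = 6, A_6 = 2, A_8 = 1. Minimum distance d = 3.

Enumerate all 2^4 = 16 messages m ∈ F_2^4.
For each, compute codeword c = mG in F_2^9, then tally its weight.
  m = 0000 → c = 000000000, weight = 0.
  m = 1000 → c = 101111000, weight = 5.
  m = 0100 → c = 011001000, weight = 3.
  m = 1100 → c = 110110000, weight = 4.
  m = 0010 → c = 100011110, weight = 5.
  m = 1010 → c = 001100110, weight = 4.
  m = 0110 → c = 111010110, weight = 6.
  m = 1110 → c = 010101110, weight = 5.
  m = 0001 → c = 001010001, weight = 3.
  m = 1001 → c = 100101001, weight = 4.
  m = 0101 → c = 010011001, weight = 4.
  m = 1101 → c = 111100001, weight = 5.
  m = 0011 → c = 101001111, weight = 6.
  m = 1011 → c = 000110111, weight = 5.
  m = 0111 → c = 110000111, weight = 5.
  m = 1111 → c = 011111111, weight = 8.
Tally weights:
  weight 0: 1 codewords.
  weight 3: 2 codewords.
  weight 4: 4 codewords.
  weight 5: 6 codewords.
  weight 6: 2 codewords.
  weight 8: 1 codewords.
Minimum distance d = smallest w > 0 with A_w > 0 = 3.
Sanity: Σ A_w = 16 = 2^4 = 16 ✓.


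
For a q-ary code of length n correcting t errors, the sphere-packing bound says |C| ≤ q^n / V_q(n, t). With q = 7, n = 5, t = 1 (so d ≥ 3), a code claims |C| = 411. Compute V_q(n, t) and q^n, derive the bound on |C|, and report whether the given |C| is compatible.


V_q(n, t) = 31, q^n = 16807, Hamming bound = 542, |C| = 411 ≤ bound (satisfied).

Step 1: Compute V_q(n, t) = Σ_{j=0}^1 C(n, j) (q−1)^j.
  j = 0: C(5,0)·(6)^0 = 1·1 = 1.
  j = 1: C(5,1)·(6)^1 = 5·6 = 30.
  V_q(n, t) = 1 + 30 = 31.
Step 2: q^n = 7^5 = 16807.
Step 3: Hamming bound ⌊q^n / V_q(n,t)⌋ = ⌊16807/31⌋ = 542.
Step 4: Compare |C| = 411 to 542: satisfied.
The claimed |C| lies below the Hamming bound.


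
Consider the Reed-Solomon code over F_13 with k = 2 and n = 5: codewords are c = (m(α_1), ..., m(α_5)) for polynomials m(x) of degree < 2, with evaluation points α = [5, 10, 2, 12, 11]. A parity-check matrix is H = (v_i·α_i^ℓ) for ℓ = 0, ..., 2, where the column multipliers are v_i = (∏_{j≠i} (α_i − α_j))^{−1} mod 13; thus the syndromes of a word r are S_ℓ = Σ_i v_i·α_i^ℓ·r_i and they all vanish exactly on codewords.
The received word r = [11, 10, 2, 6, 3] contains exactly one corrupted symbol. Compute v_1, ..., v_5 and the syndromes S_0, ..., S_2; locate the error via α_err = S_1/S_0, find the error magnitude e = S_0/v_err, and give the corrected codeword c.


S = (5, 11, 6), error at position 2, error magnitude e = 10, c = [11, 0, 2, 6, 3].

Step 1: column multipliers v_i = (∏_{j≠i}(α_i − α_j))^{−1} mod 13.
  i = 1 (α = 5): (5−10)(5−2)(5−12)(5−11) = (−5)·3·(−7)·(−6) = −630 ≡ 7, so v_1 = 7^{−1} = 2 (mod 13).
  i = 2 (α = 10): (10−5)(10−2)(10−12)(10−11) = 5·8·(−2)·(−1) = 80 ≡ 2, so v_2 = 2^{−1} = 7 (mod 13).
  i = 3 (α = 2): (2−5)(2−10)(2−12)(2−11) = (−3)·(−8)·(−10)·(−9) = 2160 ≡ 2, so v_3 = 2^{−1} = 7 (mod 13).
  i = 4 (α = 12): (12−5)(12−10)(12−2)(12−11) = 7·2·10·1 = 140 ≡ 10, so v_4 = 10^{−1} = 4 (mod 13).
  i = 5 (α = 11): (11−5)(11−10)(11−2)(11−12) = 6·1·9·(−1) = −54 ≡ 11, so v_5 = 11^{−1} = 6 (mod 13).
  v = [2, 7, 7, 4, 6].
Step 2: syndromes of r = [11, 10, 2, 6, 3] (all sums mod 13).
  S_0 = Σ v_i r_i = 2·11 + 7·10 + 7·2 + 4·6 + 6·3 = 148 ≡ 5.
  S_1 = Σ v_i α_i r_i = 2·5·11 + 7·10·10 + 7·2·2 + 4·12·6 + 6·11·3 = 1324 ≡ 11.
  α_i^2 mod 13 = [12, 9, 4, 1, 4].
  S_2 = Σ v_i α_i^2 r_i = 2·12·11 + 7·9·10 + 7·4·2 + 4·1·6 + 6·4·3 = 1046 ≡ 6.
  S = (5, 11, 6) ≠ 0, so r is not a codeword (an error is present).
Step 3: locate the error. For a single error e at position i, S_ℓ = v_i·e·α_i^ℓ, so α_err = S_1/S_0.
  S_0^{−1} = 5^{−1} = 8 (mod 13), so α_err = 11·8 = 88 ≡ 10 = α_2. Error position i = 2.
  Consistency check: S_2/S_1 = 6·6 = 36 ≡ 10 = α_err ✓ (single-error assumption holds).
Step 4: error magnitude e = S_0/v_2 = S_0·∏_{j≠2}(α_2 − α_j) = 5·2 = 10 ≡ 10 (mod 13).
Step 5: correct position 2: c_2 = r_2 − e = 10 − 10 ≡ 0 (mod 13). Hence c = [11, 0, 2, 6, 3].
  Check: interpolating c through the α_i gives m(x) = 9 + 3·x (degree < 2) with m(α_i) = c_i for every i, so c is indeed a codeword.


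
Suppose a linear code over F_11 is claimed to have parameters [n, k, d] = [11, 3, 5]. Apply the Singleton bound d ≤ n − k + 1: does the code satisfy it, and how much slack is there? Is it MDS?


Singleton RHS = n − k + 1 = 9, slack = 4, bound satisfied, not MDS.

Singleton bound: d ≤ n − k + 1.
Here n = 11, k = 3, so n − k + 1 = 9.
Given d = 5, check d ≤ 9: YES.
Slack = (n − k + 1) − d = 4.
The code is NOT MDS (slack = 4 > 0).
Description: the claimed parameters are [11, 3, 5]_11; such a code would be non-MDS.


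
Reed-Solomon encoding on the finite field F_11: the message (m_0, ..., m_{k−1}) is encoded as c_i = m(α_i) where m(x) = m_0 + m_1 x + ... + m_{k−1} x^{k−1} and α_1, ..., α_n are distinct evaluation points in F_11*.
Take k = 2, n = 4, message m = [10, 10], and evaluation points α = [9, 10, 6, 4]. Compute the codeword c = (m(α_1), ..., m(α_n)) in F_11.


c = [1, 0, 4, 6]

Message polynomial: m(x) = 10 + 10·x (mod 11).
For each evaluation point α_i, compute m(α_i) mod 11:
  α_1 = 9: Horner steps 10 → 1, so m(9) = 1.
  α_2 = 10: Horner steps 10 → 0, so m(10) = 0.
  α_3 = 6: Horner steps 10 → 4, so m(6) = 4.
  α_4 = 4: Horner steps 10 → 6, so m(4) = 6.
Codeword c = [1, 0, 4, 6] ∈ F_11^4.


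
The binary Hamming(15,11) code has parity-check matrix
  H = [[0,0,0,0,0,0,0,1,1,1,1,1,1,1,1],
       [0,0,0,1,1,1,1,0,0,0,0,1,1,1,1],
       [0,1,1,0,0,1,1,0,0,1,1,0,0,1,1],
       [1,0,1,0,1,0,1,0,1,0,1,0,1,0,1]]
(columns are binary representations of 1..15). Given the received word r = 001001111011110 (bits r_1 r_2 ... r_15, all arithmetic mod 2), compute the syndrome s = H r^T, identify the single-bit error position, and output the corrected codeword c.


s = (0, 1, 1, 1)^T, error position = 7, corrected codeword c = 001001011011110

Compute s = H r^T mod 2 one row at a time:
  s_1 = 1 + 1 + 0 + 1 + 1 + 1 + 1 + 0 = 6 ≡ 0 (mod 2).
  s_2 = 0 + 0 + 1 + 1 + 1 + 1 + 1 + 0 = 5 ≡ 1 (mod 2).
  s_3 = 0 + 1 + 1 + 1 + 0 + 1 + 1 + 0 = 5 ≡ 1 (mod 2).
  s_4 = 0 + 1 + 0 + 1 + 1 + 1 + 1 + 0 = 5 ≡ 1 (mod 2).
s = (0, 1, 1, 1)^T — this equals column 7 of H (binary 0111), so error is at position 7.
Correct: flip bit 7 of r = 001001111011110 to get c = 001001011011110.


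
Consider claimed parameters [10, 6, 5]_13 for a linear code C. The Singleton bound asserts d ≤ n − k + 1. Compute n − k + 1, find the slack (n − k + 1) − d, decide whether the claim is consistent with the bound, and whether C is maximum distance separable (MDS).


Singleton RHS = n − k + 1 = 5, slack = 0, bound satisfied, MDS.

Singleton bound: d ≤ n − k + 1.
Here n = 10, k = 6, so n − k + 1 = 5.
Given d = 5, check d ≤ 5: YES.
Slack = (n − k + 1) − d = 0.
The code is MDS (slack = 0).
Description: the claimed parameters are [10, 6, 5]_13; such a code would be MDS (meets Singleton bound).


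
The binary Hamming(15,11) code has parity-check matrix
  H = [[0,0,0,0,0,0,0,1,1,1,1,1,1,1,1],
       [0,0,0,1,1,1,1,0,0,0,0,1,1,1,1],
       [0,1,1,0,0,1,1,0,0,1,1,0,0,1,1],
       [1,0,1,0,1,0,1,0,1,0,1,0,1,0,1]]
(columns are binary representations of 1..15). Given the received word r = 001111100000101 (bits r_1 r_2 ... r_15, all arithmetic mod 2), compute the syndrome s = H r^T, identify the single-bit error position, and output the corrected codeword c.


s = (0, 0, 0, 1)^T, error position = 1, corrected codeword c = 101111100000101

Compute s = H r^T mod 2 one row at a time:
  s_1 = 0 + 0 + 0 + 0 + 0 + 1 + 0 + 1 = 2 ≡ 0 (mod 2).
  s_2 = 1 + 1 + 1 + 1 + 0 + 1 + 0 + 1 = 6 ≡ 0 (mod 2).
  s_3 = 0 + 1 + 1 + 1 + 0 + 0 + 0 + 1 = 4 ≡ 0 (mod 2).
  s_4 = 0 + 1 + 1 + 1 + 0 + 0 + 1 + 1 = 5 ≡ 1 (mod 2).
s = (0, 0, 0, 1)^T — this equals column 1 of H (binary 0001), so error is at position 1.
Correct: flip bit 1 of r = 001111100000101 to get c = 101111100000101.


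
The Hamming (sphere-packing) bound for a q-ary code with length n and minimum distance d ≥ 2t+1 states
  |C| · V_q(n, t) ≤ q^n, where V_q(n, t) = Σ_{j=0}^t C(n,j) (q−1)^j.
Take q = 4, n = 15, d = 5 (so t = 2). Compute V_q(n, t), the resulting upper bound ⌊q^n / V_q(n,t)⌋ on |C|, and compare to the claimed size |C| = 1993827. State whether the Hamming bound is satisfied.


V_q(n, t) = 991, q^n = 1073741824, Hamming bound = 1083493, |C| = 1993827 > bound (violated).

Step 1: Compute V_q(n, t) = Σ_{j=0}^2 C(n, j) (q−1)^j.
  j = 0: C(15,0)·(3)^0 = 1·1 = 1.
  j = 1: C(15,1)·(3)^1 = 15·3 = 45.
  j = 2: C(15,2)·(3)^2 = 105·9 = 945.
  V_q(n, t) = 1 + 45 + 945 = 991.
Step 2: q^n = 4^15 = 1073741824.
Step 3: Hamming bound ⌊q^n / V_q(n,t)⌋ = ⌊1073741824/991⌋ = 1083493.
Step 4: Compare |C| = 1993827 to 1083493: violated.
The claimed |C| lies above the Hamming bound, so no 4-ary code of length 15 with d ≥ 5 can have 1993827 codewords.


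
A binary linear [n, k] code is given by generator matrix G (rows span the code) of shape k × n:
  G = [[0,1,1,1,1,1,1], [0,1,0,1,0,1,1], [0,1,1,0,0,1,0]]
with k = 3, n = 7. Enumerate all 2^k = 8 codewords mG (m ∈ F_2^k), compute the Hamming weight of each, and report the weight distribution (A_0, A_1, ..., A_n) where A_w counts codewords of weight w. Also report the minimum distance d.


Weight distribution: A_0 = 1, A_2 = 1, A_3 = 4, A_4 = 1, A_6 = 1. Minimum distance d = 2.

Enumerate all 2^3 = 8 messages m ∈ F_2^3.
For each, compute codeword c = mG in F_2^7, then tally its weight.
  m = 000 → c = 0000000, weight = 0.
  m = 100 → c = 0111111, weight = 6.
  m = 010 → c = 0101011, weight = 4.
  m = 110 → c = 0010100, weight = 2.
  m = 001 → c = 0110010, weight = 3.
  m = 101 → c = 0001101, weight = 3.
  m = 011 → c = 0011001, weight = 3.
  m = 111 → c = 0100110, weight = 3.
Tally weights:
  weight 0: 1 codewords.
  weight 2: 1 codewords.
  weight 3: 4 codewords.
  weight 4: 1 codewords.
  weight 6: 1 codewords.
Minimum distance d = smallest w > 0 with A_w > 0 = 2.
Sanity: Σ A_w = 8 = 2^3 = 8 ✓.


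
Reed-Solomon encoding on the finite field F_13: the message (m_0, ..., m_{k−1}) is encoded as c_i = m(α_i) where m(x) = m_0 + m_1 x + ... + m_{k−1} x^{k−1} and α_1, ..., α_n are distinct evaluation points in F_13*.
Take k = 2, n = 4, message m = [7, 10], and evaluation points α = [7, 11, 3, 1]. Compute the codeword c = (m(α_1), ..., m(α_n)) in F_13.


c = [12, 0, 11, 4]

Message polynomial: m(x) = 7 + 10·x (mod 13).
For each evaluation point α_i, compute m(α_i) mod 13:
  α_1 = 7: Horner steps 10 → 12, so m(7) = 12.
  α_2 = 11: Horner steps 10 → 0, so m(11) = 0.
  α_3 = 3: Horner steps 10 → 11, so m(3) = 11.
  α_4 = 1: Horner steps 10 → 4, so m(1) = 4.
Codeword c = [12, 0, 11, 4] ∈ F_13^4.


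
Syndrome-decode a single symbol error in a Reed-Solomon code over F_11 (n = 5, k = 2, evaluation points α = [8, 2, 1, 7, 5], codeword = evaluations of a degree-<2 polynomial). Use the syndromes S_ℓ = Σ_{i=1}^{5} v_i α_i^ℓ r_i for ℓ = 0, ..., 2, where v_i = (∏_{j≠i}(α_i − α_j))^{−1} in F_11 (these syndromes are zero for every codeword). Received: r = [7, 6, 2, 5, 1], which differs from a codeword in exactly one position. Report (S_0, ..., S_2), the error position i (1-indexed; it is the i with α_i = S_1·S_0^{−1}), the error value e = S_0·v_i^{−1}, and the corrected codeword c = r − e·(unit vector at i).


S = (3, 3, 3), error at position 3, error magnitude e = 9, c = [7, 6, 4, 5, 1].

Step 1: column multipliers v_i = (∏_{j≠i}(α_i − α_j))^{−1} mod 11.
  i = 1 (α = 8): (8−2)(8−1)(8−7)(8−5) = 6·7·1·3 = 126 ≡ 5, so v_1 = 5^{−1} = 9 (mod 11).
  i = 2 (α = 2): (2−8)(2−1)(2−7)(2−5) = (−6)·1·(−5)·(−3) = −90 ≡ 9, so v_2 = 9^{−1} = 5 (mod 11).
  i = 3 (α = 1): (1−8)(1−2)(1−7)(1−5) = (−7)·(−1)·(−6)·(−4) = 168 ≡ 3, so v_3 = 3^{−1} = 4 (mod 11).
  i = 4 (α = 7): (7−8)(7−2)(7−1)(7−5) = (−1)·5·6·2 = −60 ≡ 6, so v_4 = 6^{−1} = 2 (mod 11).
  i = 5 (α = 5): (5−8)(5−2)(5−1)(5−7) = (−3)·3·4·(−2) = 72 ≡ 6, so v_5 = 6^{−1} = 2 (mod 11).
  v = [9, 5, 4, 2, 2].
Step 2: syndromes of r = [7, 6, 2, 5, 1] (all sums mod 11).
  S_0 = Σ v_i r_i = 9·7 + 5·6 + 4·2 + 2·5 + 2·1 = 113 ≡ 3.
  S_1 = Σ v_i α_i r_i = 9·8·7 + 5·2·6 + 4·1·2 + 2·7·5 + 2·5·1 = 652 ≡ 3.
  α_i^2 mod 11 = [9, 4, 1, 5, 3].
  S_2 = Σ v_i α_i^2 r_i = 9·9·7 + 5·4·6 + 4·1·2 + 2·5·5 + 2·3·1 = 751 ≡ 3.
  S = (3, 3, 3) ≠ 0, so r is not a codeword (an error is present).
Step 3: locate the error. For a single error e at position i, S_ℓ = v_i·e·α_i^ℓ, so α_err = S_1/S_0.
  S_0^{−1} = 3^{−1} = 4 (mod 11), so α_err = 3·4 = 12 ≡ 1 = α_3. Error position i = 3.
  Consistency check: S_2/S_1 = 3·4 = 12 ≡ 1 = α_err ✓ (single-error assumption holds).
Step 4: error magnitude e = S_0/v_3 = S_0·∏_{j≠3}(α_3 − α_j) = 3·3 = 9 ≡ 9 (mod 11).
Step 5: correct position 3: c_3 = r_3 − e = 2 − 9 ≡ 4 (mod 11). Hence c = [7, 6, 4, 5, 1].
  Check: interpolating c through the α_i gives m(x) = 2 + 2·x (degree < 2) with m(α_i) = c_i for every i, so c is indeed a codeword.


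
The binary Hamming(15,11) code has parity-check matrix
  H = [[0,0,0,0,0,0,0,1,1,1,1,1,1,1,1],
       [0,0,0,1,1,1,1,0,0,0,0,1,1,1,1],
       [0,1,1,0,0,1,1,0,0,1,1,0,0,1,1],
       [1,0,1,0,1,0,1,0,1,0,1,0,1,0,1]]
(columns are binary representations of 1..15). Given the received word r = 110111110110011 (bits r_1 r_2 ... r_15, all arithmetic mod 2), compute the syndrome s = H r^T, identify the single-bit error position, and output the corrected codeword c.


s = (1, 0, 1, 1)^T, error position = 11, corrected codeword c = 110111110100011

Compute s = H r^T mod 2 one row at a time:
  s_1 = 1 + 0 + 1 + 1 + 0 + 0 + 1 + 1 = 5 ≡ 1 (mod 2).
  s_2 = 1 + 1 + 1 + 1 + 0 + 0 + 1 + 1 = 6 ≡ 0 (mod 2).
  s_3 = 1 + 0 + 1 + 1 + 1 + 1 + 1 + 1 = 7 ≡ 1 (mod 2).
  s_4 = 1 + 0 + 1 + 1 + 0 + 1 + 0 + 1 = 5 ≡ 1 (mod 2).
s = (1, 0, 1, 1)^T — this equals column 11 of H (binary 1011), so error is at position 11.
Correct: flip bit 11 of r = 110111110110011 to get c = 110111110100011.
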